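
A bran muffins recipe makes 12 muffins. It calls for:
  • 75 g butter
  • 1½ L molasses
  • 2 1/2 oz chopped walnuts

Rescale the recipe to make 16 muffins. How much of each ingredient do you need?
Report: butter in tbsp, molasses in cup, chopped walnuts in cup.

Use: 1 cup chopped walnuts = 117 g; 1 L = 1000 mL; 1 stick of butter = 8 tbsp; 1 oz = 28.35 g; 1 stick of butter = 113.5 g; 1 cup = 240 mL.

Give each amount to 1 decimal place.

Scaling factor: 16/12 = 4/3.
butter: 75 g × 4/3 ÷ 113.5 g/stick × 8 tbsp/stick ≈ 7.0 tbsp
molasses: 1.5 L × 4/3 × 1000 mL/L ÷ 240 mL/cup ≈ 8.3 cup
chopped walnuts: 2.5 oz × 4/3 × 28.35 g/oz ÷ 117 g/cup ≈ 0.8 cup

butter: 7.0 tbsp; molasses: 8.3 cup; chopped walnuts: 0.8 cup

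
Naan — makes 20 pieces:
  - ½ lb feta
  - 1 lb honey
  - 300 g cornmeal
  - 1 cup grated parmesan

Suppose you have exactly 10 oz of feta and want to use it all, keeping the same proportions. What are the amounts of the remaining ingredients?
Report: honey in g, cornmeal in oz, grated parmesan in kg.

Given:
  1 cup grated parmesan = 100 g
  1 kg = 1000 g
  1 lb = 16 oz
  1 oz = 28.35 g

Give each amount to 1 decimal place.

The original recipe has 8 oz of feta, so the scaling factor is 10 ÷ 8 = 5/4 = 1.25.
honey: 1 lb × 5/4 × 16 oz/lb × 28.35 g/oz = 567.0 g
cornmeal: 300 g × 5/4 ÷ 28.35 g/oz ≈ 13.2 oz
grated parmesan: 1 cup × 5/4 × 100 g/cup ÷ 1000 g/kg ≈ 0.1 kg

honey: 567.0 g; cornmeal: 13.2 oz; grated parmesan: 0.1 kg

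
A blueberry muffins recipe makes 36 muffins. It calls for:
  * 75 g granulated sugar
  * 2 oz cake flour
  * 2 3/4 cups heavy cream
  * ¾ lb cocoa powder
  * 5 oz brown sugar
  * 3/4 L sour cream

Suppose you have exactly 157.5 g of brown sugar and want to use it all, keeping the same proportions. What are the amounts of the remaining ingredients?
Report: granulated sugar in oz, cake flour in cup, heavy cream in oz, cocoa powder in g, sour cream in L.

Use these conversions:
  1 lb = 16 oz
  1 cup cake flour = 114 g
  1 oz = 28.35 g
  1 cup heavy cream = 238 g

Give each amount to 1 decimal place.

The original recipe has 141.75 g of brown sugar, so the scaling factor is 157.5 ÷ 141.75 = 10/9.
granulated sugar: 75 g × 10/9 ÷ 28.35 g/oz ≈ 2.9 oz
cake flour: 2 oz × 10/9 × 28.35 g/oz ÷ 114 g/cup ≈ 0.6 cup
heavy cream: 2.75 cup × 10/9 × 238 g/cup ÷ 28.35 g/oz ≈ 25.7 oz
cocoa powder: 0.75 lb × 10/9 × 16 oz/lb × 28.35 g/oz = 378.0 g
sour cream: 0.75 L × 10/9 ≈ 0.8 L

granulated sugar: 2.9 oz; cake flour: 0.6 cup; heavy cream: 25.7 oz; cocoa powder: 378.0 g; sour cream: 0.8 L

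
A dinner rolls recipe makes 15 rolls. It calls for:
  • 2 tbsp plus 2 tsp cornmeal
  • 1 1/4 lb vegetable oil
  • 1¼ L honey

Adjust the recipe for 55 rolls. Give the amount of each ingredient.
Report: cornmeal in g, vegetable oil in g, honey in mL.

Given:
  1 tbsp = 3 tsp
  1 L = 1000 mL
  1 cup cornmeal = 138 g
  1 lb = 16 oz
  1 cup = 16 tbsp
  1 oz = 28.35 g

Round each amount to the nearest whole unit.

cornmeal: 84 g; vegetable oil: 2079 g; honey: 4583 mL

Scaling factor: 55/15 = 11/3.
cornmeal: (2 tbsp + 2 tsp = 8/3 tbsp) × 11/3 ÷ 16 tbsp/cup × 138 g/cup ≈ 84 g
vegetable oil: 1.25 lb × 11/3 × 16 oz/lb × 28.35 g/oz = 2079 g
honey: 1.25 L × 11/3 × 1000 mL/L ≈ 4583 mL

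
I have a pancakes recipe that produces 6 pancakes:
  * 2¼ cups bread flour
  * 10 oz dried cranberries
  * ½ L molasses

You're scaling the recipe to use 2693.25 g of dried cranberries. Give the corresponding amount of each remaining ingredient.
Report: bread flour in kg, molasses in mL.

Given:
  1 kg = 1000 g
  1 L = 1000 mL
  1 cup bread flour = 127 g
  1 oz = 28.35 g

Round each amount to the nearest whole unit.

The original recipe has 283.5 g of dried cranberries, so the scaling factor is 2693.25 ÷ 283.5 = 19/2 = 9.5.
bread flour: 2.25 cup × 19/2 × 127 g/cup ÷ 1000 g/kg ≈ 3 kg
molasses: 0.5 L × 19/2 × 1000 mL/L = 4750 mL

bread flour: 3 kg; molasses: 4750 mL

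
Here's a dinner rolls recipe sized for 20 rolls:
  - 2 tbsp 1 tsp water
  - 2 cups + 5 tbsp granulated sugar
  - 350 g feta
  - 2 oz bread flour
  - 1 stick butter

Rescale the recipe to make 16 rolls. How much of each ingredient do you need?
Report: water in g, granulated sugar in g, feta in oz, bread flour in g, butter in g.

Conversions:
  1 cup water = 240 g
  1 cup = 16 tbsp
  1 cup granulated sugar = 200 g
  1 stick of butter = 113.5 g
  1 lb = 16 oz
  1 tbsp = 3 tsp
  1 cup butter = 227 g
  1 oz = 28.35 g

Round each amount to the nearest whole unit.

Scaling factor: 16/20 = 4/5 = 0.8.
water: (2 tbsp + 1 tsp = 7/3 tbsp) × 4/5 ÷ 16 tbsp/cup × 240 g/cup = 28 g
granulated sugar: (2 cup + 5 tbsp = 2.3125 cup) × 4/5 × 200 g/cup = 370 g
feta: 350 g × 4/5 ÷ 28.35 g/oz ≈ 10 oz
bread flour: 2 oz × 4/5 × 28.35 g/oz ≈ 45 g
butter: 1 stick × 4/5 × 113.5 g/stick ≈ 91 g

water: 28 g; granulated sugar: 370 g; feta: 10 oz; bread flour: 45 g; butter: 91 g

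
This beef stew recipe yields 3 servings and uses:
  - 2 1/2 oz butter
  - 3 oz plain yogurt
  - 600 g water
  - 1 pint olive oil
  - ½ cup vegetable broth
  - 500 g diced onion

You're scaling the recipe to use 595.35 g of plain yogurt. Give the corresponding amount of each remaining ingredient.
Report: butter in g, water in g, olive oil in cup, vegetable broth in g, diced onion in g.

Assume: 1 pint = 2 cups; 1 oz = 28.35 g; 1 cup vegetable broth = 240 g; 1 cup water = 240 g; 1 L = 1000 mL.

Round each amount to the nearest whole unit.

butter: 496 g; water: 4200 g; olive oil: 14 cup; vegetable broth: 840 g; diced onion: 3500 g

The original recipe has 85.05 g of plain yogurt, so the scaling factor is 595.35 ÷ 85.05 = 7.
butter: 2.5 oz × 7 × 28.35 g/oz ≈ 496 g
water: 600 g × 7 = 4200 g
olive oil: 1 pint × 7 × 2 cup/pint = 14 cup
vegetable broth: 0.5 cup × 7 × 240 g/cup = 840 g
diced onion: 500 g × 7 = 3500 g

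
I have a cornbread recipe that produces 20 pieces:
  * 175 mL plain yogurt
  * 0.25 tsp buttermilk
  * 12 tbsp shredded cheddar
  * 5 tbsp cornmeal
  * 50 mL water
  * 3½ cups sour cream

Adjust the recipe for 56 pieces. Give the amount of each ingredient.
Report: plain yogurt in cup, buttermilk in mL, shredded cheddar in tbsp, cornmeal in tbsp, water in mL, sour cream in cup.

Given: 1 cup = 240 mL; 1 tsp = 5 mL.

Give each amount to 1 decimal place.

plain yogurt: 2.0 cup; buttermilk: 3.5 mL; shredded cheddar: 33.6 tbsp; cornmeal: 14.0 tbsp; water: 140.0 mL; sour cream: 9.8 cup

Scaling factor: 56/20 = 14/5 = 2.8.
plain yogurt: 175 mL × 14/5 ÷ 240 mL/cup ≈ 2.0 cup
buttermilk: 0.25 tsp × 14/5 × 5 mL/tsp = 3.5 mL
shredded cheddar: 12 tbsp × 14/5 = 33.6 tbsp
cornmeal: 5 tbsp × 14/5 = 14.0 tbsp
water: 50 mL × 14/5 = 140.0 mL
sour cream: 3.5 cup × 14/5 = 9.8 cup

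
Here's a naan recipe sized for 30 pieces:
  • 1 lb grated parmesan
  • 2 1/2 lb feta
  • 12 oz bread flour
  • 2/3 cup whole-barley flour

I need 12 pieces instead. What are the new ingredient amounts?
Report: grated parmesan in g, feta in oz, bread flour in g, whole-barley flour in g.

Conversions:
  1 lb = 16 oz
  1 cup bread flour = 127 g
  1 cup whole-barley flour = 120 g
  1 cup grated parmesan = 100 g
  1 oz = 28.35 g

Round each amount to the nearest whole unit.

Scaling factor: 12/30 = 2/5 = 0.4.
grated parmesan: 1 lb × 2/5 × 16 oz/lb × 28.35 g/oz ≈ 181 g
feta: 2.5 lb × 2/5 × 16 oz/lb = 16 oz
bread flour: 12 oz × 2/5 × 28.35 g/oz ≈ 136 g
whole-barley flour: 2/3 cup × 2/5 × 120 g/cup = 32 g

grated parmesan: 181 g; feta: 16 oz; bread flour: 136 g; whole-barley flour: 32 g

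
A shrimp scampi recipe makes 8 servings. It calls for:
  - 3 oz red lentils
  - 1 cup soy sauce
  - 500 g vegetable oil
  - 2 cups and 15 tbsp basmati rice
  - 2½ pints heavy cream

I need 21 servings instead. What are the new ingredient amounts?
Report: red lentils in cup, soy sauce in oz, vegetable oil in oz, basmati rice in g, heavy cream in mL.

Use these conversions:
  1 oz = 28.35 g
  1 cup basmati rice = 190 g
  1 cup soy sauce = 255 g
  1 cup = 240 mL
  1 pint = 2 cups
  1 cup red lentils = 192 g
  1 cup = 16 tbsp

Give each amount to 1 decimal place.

Scaling factor: 21/8 = 2.625.
red lentils: 3 oz × 21/8 × 28.35 g/oz ÷ 192 g/cup ≈ 1.2 cup
soy sauce: 1 cup × 21/8 × 255 g/cup ÷ 28.35 g/oz ≈ 23.6 oz
vegetable oil: 500 g × 21/8 ÷ 28.35 g/oz ≈ 46.3 oz
basmati rice: (2 cup + 15 tbsp = 2.9375 cup) × 21/8 × 190 g/cup ≈ 1465.1 g
heavy cream: 2.5 pint × 21/8 × 2 cup/pint × 240 mL/cup = 3150.0 mL

red lentils: 1.2 cup; soy sauce: 23.6 oz; vegetable oil: 46.3 oz; basmati rice: 1465.1 g; heavy cream: 3150.0 mL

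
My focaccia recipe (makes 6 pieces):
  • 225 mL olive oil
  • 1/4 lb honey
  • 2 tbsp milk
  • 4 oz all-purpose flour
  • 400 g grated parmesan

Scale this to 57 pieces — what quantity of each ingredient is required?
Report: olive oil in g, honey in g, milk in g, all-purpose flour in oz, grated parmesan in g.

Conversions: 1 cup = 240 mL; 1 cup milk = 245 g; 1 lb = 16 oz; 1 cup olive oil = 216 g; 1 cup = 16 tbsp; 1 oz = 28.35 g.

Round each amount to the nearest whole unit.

olive oil: 1924 g; honey: 1077 g; milk: 291 g; all-purpose flour: 38 oz; grated parmesan: 3800 g

Scaling factor: 57/6 = 19/2 = 9.5.
olive oil: 225 mL × 19/2 ÷ 240 mL/cup × 216 g/cup ≈ 1924 g
honey: 0.25 lb × 19/2 × 16 oz/lb × 28.35 g/oz ≈ 1077 g
milk: 2 tbsp × 19/2 ÷ 16 tbsp/cup × 245 g/cup ≈ 291 g
all-purpose flour: 4 oz × 19/2 = 38 oz
grated parmesan: 400 g × 19/2 = 3800 g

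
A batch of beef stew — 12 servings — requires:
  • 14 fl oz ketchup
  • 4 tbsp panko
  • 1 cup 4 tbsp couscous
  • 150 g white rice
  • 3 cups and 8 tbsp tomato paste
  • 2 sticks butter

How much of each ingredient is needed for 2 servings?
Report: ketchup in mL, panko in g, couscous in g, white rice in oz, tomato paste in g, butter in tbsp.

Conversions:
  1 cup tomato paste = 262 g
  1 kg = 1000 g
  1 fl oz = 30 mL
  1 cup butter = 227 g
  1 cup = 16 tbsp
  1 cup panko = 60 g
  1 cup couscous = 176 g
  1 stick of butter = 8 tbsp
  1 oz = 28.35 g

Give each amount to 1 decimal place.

ketchup: 70.0 mL; panko: 2.5 g; couscous: 36.7 g; white rice: 0.9 oz; tomato paste: 152.8 g; butter: 2.7 tbsp

Scaling factor: 2/12 = 1/6.
ketchup: 14 fl oz × 1/6 × 30 mL/fl oz = 70.0 mL
panko: 4 tbsp × 1/6 ÷ 16 tbsp/cup × 60 g/cup = 2.5 g
couscous: (1 cup + 4 tbsp = 1.25 cup) × 1/6 × 176 g/cup ≈ 36.7 g
white rice: 150 g × 1/6 ÷ 28.35 g/oz ≈ 0.9 oz
tomato paste: (3 cup + 8 tbsp = 3.5 cup) × 1/6 × 262 g/cup ≈ 152.8 g
butter: 2 stick × 1/6 × 8 tbsp/stick ≈ 2.7 tbsp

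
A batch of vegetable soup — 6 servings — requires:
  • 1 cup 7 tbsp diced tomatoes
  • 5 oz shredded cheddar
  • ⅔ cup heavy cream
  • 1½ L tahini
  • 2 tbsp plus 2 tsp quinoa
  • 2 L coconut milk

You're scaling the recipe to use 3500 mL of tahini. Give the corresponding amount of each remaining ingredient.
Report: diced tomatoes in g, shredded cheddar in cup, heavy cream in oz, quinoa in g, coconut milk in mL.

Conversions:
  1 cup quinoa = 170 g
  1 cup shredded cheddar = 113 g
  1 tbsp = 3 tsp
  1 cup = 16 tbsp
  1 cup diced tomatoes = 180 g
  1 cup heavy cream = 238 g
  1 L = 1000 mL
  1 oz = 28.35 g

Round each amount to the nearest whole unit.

The original recipe has 1500 mL of tahini, so the scaling factor is 3500 ÷ 1500 = 7/3.
diced tomatoes: (1 cup + 7 tbsp = 1.4375 cup) × 7/3 × 180 g/cup ≈ 604 g
shredded cheddar: 5 oz × 7/3 × 28.35 g/oz ÷ 113 g/cup ≈ 3 cup
heavy cream: 2/3 cup × 7/3 × 238 g/cup ÷ 28.35 g/oz ≈ 13 oz
quinoa: (2 tbsp + 2 tsp = 8/3 tbsp) × 7/3 ÷ 16 tbsp/cup × 170 g/cup ≈ 66 g
coconut milk: 2 L × 7/3 × 1000 mL/L ≈ 4667 mL

diced tomatoes: 604 g; shredded cheddar: 3 cup; heavy cream: 13 oz; quinoa: 66 g; coconut milk: 4667 mL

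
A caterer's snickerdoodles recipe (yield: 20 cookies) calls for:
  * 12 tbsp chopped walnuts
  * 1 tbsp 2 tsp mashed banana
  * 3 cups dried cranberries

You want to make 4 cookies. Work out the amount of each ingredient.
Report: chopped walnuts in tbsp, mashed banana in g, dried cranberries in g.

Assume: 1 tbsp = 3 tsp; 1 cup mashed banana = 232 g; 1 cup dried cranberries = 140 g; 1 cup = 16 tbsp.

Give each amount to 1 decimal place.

Scaling factor: 4/20 = 1/5 = 0.2.
chopped walnuts: 12 tbsp × 1/5 = 2.4 tbsp
mashed banana: (1 tbsp + 2 tsp = 5/3 tbsp) × 1/5 ÷ 16 tbsp/cup × 232 g/cup ≈ 4.8 g
dried cranberries: 3 cup × 1/5 × 140 g/cup = 84.0 g

chopped walnuts: 2.4 tbsp; mashed banana: 4.8 g; dried cranberries: 84.0 g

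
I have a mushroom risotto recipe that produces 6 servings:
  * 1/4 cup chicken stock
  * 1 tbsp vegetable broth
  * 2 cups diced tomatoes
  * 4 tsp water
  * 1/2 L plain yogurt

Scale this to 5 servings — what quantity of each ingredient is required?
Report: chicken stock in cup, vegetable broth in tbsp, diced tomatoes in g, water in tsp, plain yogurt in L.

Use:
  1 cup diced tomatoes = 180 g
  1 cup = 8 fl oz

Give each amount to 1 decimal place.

chicken stock: 0.2 cup; vegetable broth: 0.8 tbsp; diced tomatoes: 300.0 g; water: 3.3 tsp; plain yogurt: 0.4 L

Scaling factor: 5/6.
chicken stock: 0.25 cup × 5/6 ≈ 0.2 cup
vegetable broth: 1 tbsp × 5/6 ≈ 0.8 tbsp
diced tomatoes: 2 cup × 5/6 × 180 g/cup = 300.0 g
water: 4 tsp × 5/6 ≈ 3.3 tsp
plain yogurt: 0.5 L × 5/6 ≈ 0.4 L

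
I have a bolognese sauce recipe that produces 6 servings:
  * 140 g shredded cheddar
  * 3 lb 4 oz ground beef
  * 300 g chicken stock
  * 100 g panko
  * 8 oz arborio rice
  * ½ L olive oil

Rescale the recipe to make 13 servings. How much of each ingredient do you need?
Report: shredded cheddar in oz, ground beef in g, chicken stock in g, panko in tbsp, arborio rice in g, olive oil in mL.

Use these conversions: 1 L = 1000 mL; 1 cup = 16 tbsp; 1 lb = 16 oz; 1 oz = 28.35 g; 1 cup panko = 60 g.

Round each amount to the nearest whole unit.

Scaling factor: 13/6.
shredded cheddar: 140 g × 13/6 ÷ 28.35 g/oz ≈ 11 oz
ground beef: (3 lb + 4 oz = 3.25 lb) × 13/6 × 16 oz/lb × 28.35 g/oz ≈ 3194 g
chicken stock: 300 g × 13/6 = 650 g
panko: 100 g × 13/6 ÷ 60 g/cup × 16 tbsp/cup ≈ 58 tbsp
arborio rice: 8 oz × 13/6 × 28.35 g/oz ≈ 491 g
olive oil: 0.5 L × 13/6 × 1000 mL/L ≈ 1083 mL

shredded cheddar: 11 oz; ground beef: 3194 g; chicken stock: 650 g; panko: 58 tbsp; arborio rice: 491 g; olive oil: 1083 mL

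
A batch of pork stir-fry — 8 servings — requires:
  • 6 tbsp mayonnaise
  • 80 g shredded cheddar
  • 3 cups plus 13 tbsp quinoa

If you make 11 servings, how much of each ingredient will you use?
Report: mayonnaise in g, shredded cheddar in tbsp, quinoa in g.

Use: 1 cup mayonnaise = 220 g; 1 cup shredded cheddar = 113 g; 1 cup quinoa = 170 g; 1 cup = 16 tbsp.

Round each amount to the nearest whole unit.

mayonnaise: 113 g; shredded cheddar: 16 tbsp; quinoa: 891 g

Scaling factor: 11/8 = 1.375.
mayonnaise: 6 tbsp × 11/8 ÷ 16 tbsp/cup × 220 g/cup ≈ 113 g
shredded cheddar: 80 g × 11/8 ÷ 113 g/cup × 16 tbsp/cup ≈ 16 tbsp
quinoa: (3 cup + 13 tbsp = 3.8125 cup) × 11/8 × 170 g/cup ≈ 891 g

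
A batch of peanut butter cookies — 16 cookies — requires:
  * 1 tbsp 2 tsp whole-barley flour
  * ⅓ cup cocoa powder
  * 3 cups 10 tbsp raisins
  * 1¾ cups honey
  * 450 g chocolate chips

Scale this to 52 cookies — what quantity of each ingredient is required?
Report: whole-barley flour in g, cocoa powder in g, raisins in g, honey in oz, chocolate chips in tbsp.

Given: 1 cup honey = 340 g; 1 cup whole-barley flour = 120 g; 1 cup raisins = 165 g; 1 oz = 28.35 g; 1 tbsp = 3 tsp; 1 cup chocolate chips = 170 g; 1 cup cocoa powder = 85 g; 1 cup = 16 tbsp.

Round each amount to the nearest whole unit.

whole-barley flour: 41 g; cocoa powder: 92 g; raisins: 1944 g; honey: 68 oz; chocolate chips: 138 tbsp

Scaling factor: 52/16 = 13/4 = 3.25.
whole-barley flour: (1 tbsp + 2 tsp = 5/3 tbsp) × 13/4 ÷ 16 tbsp/cup × 120 g/cup ≈ 41 g
cocoa powder: 1/3 cup × 13/4 × 85 g/cup ≈ 92 g
raisins: (3 cup + 10 tbsp = 3.625 cup) × 13/4 × 165 g/cup ≈ 1944 g
honey: 1.75 cup × 13/4 × 340 g/cup ÷ 28.35 g/oz ≈ 68 oz
chocolate chips: 450 g × 13/4 ÷ 170 g/cup × 16 tbsp/cup ≈ 138 tbsp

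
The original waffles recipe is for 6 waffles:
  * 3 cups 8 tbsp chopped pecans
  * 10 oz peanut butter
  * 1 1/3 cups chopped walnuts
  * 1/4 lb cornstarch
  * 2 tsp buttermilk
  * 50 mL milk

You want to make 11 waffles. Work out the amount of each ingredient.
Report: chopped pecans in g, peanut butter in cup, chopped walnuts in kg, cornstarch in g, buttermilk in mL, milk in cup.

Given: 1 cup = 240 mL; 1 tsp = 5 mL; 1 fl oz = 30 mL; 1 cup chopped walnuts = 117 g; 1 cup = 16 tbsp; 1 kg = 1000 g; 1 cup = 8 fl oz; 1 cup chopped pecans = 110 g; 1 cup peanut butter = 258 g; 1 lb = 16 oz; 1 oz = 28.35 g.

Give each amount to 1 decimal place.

Scaling factor: 11/6.
chopped pecans: (3 cup + 8 tbsp = 3.5 cup) × 11/6 × 110 g/cup ≈ 705.8 g
peanut butter: 10 oz × 11/6 × 28.35 g/oz ÷ 258 g/cup ≈ 2.0 cup
chopped walnuts: 4/3 cup × 11/6 × 117 g/cup ÷ 1000 g/kg ≈ 0.3 kg
cornstarch: 0.25 lb × 11/6 × 16 oz/lb × 28.35 g/oz = 207.9 g
buttermilk: 2 tsp × 11/6 × 5 mL/tsp ≈ 18.3 mL
milk: 50 mL × 11/6 ÷ 240 mL/cup ≈ 0.4 cup

chopped pecans: 705.8 g; peanut butter: 2.0 cup; chopped walnuts: 0.3 kg; cornstarch: 207.9 g; buttermilk: 18.3 mL; milk: 0.4 cup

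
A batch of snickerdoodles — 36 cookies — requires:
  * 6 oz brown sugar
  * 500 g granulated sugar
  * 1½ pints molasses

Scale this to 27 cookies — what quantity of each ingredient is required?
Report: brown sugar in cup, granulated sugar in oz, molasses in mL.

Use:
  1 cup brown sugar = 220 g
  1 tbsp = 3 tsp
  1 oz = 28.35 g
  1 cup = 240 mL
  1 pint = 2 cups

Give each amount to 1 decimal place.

brown sugar: 0.6 cup; granulated sugar: 13.2 oz; molasses: 540.0 mL

Scaling factor: 27/36 = 3/4 = 0.75.
brown sugar: 6 oz × 3/4 × 28.35 g/oz ÷ 220 g/cup ≈ 0.6 cup
granulated sugar: 500 g × 3/4 ÷ 28.35 g/oz ≈ 13.2 oz
molasses: 1.5 pint × 3/4 × 2 cup/pint × 240 mL/cup = 540.0 mL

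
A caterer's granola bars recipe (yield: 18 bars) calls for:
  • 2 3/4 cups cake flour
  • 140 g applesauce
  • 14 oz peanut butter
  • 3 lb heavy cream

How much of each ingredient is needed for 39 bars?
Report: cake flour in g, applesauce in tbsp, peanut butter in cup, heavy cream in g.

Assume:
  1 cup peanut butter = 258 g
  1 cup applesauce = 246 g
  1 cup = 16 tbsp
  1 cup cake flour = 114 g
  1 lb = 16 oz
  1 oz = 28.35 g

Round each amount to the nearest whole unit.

Scaling factor: 39/18 = 13/6.
cake flour: 2.75 cup × 13/6 × 114 g/cup ≈ 679 g
applesauce: 140 g × 13/6 ÷ 246 g/cup × 16 tbsp/cup ≈ 20 tbsp
peanut butter: 14 oz × 13/6 × 28.35 g/oz ÷ 258 g/cup ≈ 3 cup
heavy cream: 3 lb × 13/6 × 16 oz/lb × 28.35 g/oz ≈ 2948 g

cake flour: 679 g; applesauce: 20 tbsp; peanut butter: 3 cup; heavy cream: 2948 g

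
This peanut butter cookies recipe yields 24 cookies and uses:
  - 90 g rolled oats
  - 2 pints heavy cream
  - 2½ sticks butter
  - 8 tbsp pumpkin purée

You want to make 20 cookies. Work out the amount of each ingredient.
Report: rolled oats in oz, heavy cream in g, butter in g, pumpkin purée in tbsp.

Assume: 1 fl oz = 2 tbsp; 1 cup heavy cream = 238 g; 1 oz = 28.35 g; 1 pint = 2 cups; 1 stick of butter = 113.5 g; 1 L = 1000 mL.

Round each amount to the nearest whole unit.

rolled oats: 3 oz; heavy cream: 793 g; butter: 236 g; pumpkin purée: 7 tbsp

Scaling factor: 20/24 = 5/6.
rolled oats: 90 g × 5/6 ÷ 28.35 g/oz ≈ 3 oz
heavy cream: 2 pint × 5/6 × 2 cup/pint × 238 g/cup ≈ 793 g
butter: 2.5 stick × 5/6 × 113.5 g/stick ≈ 236 g
pumpkin purée: 8 tbsp × 5/6 ≈ 7 tbsp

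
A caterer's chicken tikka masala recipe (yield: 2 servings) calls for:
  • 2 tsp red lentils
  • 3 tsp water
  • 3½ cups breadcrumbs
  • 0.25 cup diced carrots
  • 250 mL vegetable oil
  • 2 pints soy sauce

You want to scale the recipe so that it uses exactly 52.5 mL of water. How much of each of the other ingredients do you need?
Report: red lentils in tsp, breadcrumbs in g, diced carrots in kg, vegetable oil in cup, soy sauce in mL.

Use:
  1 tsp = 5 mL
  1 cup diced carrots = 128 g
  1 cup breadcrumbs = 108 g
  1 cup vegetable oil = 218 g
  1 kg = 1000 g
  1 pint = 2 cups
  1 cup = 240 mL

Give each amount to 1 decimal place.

The original recipe has 15 mL of water, so the scaling factor is 52.5 ÷ 15 = 7/2 = 3.5.
red lentils: 2 tsp × 7/2 = 7.0 tsp
breadcrumbs: 3.5 cup × 7/2 × 108 g/cup = 1323.0 g
diced carrots: 0.25 cup × 7/2 × 128 g/cup ÷ 1000 g/kg ≈ 0.1 kg
vegetable oil: 250 mL × 7/2 ÷ 240 mL/cup ≈ 3.6 cup
soy sauce: 2 pint × 7/2 × 2 cup/pint × 240 mL/cup = 3360.0 mL

red lentils: 7.0 tsp; breadcrumbs: 1323.0 g; diced carrots: 0.1 kg; vegetable oil: 3.6 cup; soy sauce: 3360.0 mL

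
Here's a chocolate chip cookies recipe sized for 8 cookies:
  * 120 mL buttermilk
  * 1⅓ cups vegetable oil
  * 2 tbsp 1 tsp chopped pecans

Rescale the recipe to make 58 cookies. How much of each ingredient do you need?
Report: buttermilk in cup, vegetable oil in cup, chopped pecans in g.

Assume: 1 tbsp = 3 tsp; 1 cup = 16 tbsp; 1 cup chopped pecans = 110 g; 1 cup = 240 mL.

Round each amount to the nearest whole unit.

buttermilk: 4 cup; vegetable oil: 10 cup; chopped pecans: 116 g

Scaling factor: 58/8 = 29/4 = 7.25.
buttermilk: 120 mL × 29/4 ÷ 240 mL/cup ≈ 4 cup
vegetable oil: 4/3 cup × 29/4 ≈ 10 cup
chopped pecans: (2 tbsp + 1 tsp = 7/3 tbsp) × 29/4 ÷ 16 tbsp/cup × 110 g/cup ≈ 116 g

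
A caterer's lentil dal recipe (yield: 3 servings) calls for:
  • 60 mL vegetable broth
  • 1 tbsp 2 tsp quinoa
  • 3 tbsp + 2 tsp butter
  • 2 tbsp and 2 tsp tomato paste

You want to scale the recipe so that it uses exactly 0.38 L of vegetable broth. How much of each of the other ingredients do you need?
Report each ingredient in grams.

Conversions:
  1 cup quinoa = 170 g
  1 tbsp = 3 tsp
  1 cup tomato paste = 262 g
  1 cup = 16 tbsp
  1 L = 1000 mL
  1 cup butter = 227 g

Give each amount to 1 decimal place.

quinoa: 112.2 g; butter: 329.5 g; tomato paste: 276.6 g

The original recipe has 0.06 L of vegetable broth, so the scaling factor is 0.38 ÷ 0.06 = 19/3.
quinoa: (1 tbsp + 2 tsp = 5/3 tbsp) × 19/3 ÷ 16 tbsp/cup × 170 g/cup ≈ 112.2 g
butter: (3 tbsp + 2 tsp = 11/3 tbsp) × 19/3 ÷ 16 tbsp/cup × 227 g/cup ≈ 329.5 g
tomato paste: (2 tbsp + 2 tsp = 8/3 tbsp) × 19/3 ÷ 16 tbsp/cup × 262 g/cup ≈ 276.6 g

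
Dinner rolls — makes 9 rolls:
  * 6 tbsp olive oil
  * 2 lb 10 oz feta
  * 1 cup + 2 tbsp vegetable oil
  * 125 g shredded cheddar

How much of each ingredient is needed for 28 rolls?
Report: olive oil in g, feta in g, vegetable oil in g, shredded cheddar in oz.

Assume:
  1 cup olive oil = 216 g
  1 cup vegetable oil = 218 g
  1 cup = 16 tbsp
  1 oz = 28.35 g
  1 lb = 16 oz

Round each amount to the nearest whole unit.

Scaling factor: 28/9.
olive oil: 6 tbsp × 28/9 ÷ 16 tbsp/cup × 216 g/cup = 252 g
feta: (2 lb + 10 oz = 2.625 lb) × 28/9 × 16 oz/lb × 28.35 g/oz ≈ 3704 g
vegetable oil: (1 cup + 2 tbsp = 1.125 cup) × 28/9 × 218 g/cup = 763 g
shredded cheddar: 125 g × 28/9 ÷ 28.35 g/oz ≈ 14 oz

olive oil: 252 g; feta: 3704 g; vegetable oil: 763 g; shredded cheddar: 14 oz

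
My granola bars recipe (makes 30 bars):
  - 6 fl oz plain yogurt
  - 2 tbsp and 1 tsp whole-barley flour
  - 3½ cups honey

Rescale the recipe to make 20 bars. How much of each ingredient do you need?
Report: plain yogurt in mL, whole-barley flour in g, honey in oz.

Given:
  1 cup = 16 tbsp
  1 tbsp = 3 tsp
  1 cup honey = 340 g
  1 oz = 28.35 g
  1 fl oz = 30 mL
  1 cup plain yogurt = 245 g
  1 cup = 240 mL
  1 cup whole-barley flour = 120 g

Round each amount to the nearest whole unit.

Scaling factor: 20/30 = 2/3.
plain yogurt: 6 fl oz × 2/3 × 30 mL/fl oz = 120 mL
whole-barley flour: (2 tbsp + 1 tsp = 7/3 tbsp) × 2/3 ÷ 16 tbsp/cup × 120 g/cup ≈ 12 g
honey: 3.5 cup × 2/3 × 340 g/cup ÷ 28.35 g/oz ≈ 28 oz

plain yogurt: 120 mL; whole-barley flour: 12 g; honey: 28 oz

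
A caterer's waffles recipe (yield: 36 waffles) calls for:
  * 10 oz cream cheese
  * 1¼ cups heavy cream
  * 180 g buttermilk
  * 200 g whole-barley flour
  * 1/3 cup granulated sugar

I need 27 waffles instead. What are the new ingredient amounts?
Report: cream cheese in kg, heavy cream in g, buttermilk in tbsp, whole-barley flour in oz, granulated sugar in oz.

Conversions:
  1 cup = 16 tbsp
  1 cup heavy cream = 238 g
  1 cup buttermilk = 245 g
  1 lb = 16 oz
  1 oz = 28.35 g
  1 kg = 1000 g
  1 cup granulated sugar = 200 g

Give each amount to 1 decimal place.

Scaling factor: 27/36 = 3/4 = 0.75.
cream cheese: 10 oz × 3/4 × 28.35 g/oz ÷ 1000 g/kg ≈ 0.2 kg
heavy cream: 1.25 cup × 3/4 × 238 g/cup ≈ 223.1 g
buttermilk: 180 g × 3/4 ÷ 245 g/cup × 16 tbsp/cup ≈ 8.8 tbsp
whole-barley flour: 200 g × 3/4 ÷ 28.35 g/oz ≈ 5.3 oz
granulated sugar: 1/3 cup × 3/4 × 200 g/cup ÷ 28.35 g/oz ≈ 1.8 oz

cream cheese: 0.2 kg; heavy cream: 223.1 g; buttermilk: 8.8 tbsp; whole-barley flour: 5.3 oz; granulated sugar: 1.8 oz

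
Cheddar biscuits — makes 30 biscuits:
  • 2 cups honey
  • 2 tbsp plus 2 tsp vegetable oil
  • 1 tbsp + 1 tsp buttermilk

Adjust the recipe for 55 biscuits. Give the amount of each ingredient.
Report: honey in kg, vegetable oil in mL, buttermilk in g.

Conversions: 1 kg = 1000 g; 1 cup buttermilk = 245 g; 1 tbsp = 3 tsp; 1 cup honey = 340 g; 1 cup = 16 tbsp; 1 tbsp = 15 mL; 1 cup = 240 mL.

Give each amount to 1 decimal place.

Scaling factor: 55/30 = 11/6.
honey: 2 cup × 11/6 × 340 g/cup ÷ 1000 g/kg ≈ 1.2 kg
vegetable oil: (2 tbsp + 2 tsp = 8/3 tbsp) × 11/6 × 15 mL/tbsp ≈ 73.3 mL
buttermilk: (1 tbsp + 1 tsp = 4/3 tbsp) × 11/6 ÷ 16 tbsp/cup × 245 g/cup ≈ 37.4 g

honey: 1.2 kg; vegetable oil: 73.3 mL; buttermilk: 37.4 g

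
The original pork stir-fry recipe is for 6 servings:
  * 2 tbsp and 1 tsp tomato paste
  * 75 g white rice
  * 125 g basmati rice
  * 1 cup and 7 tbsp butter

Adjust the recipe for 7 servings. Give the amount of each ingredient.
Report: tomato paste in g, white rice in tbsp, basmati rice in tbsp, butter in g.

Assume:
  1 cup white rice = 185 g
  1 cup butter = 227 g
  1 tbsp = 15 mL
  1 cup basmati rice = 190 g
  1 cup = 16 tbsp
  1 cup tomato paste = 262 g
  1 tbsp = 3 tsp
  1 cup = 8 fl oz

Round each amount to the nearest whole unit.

Scaling factor: 7/6.
tomato paste: (2 tbsp + 1 tsp = 7/3 tbsp) × 7/6 ÷ 16 tbsp/cup × 262 g/cup ≈ 45 g
white rice: 75 g × 7/6 ÷ 185 g/cup × 16 tbsp/cup ≈ 8 tbsp
basmati rice: 125 g × 7/6 ÷ 190 g/cup × 16 tbsp/cup ≈ 12 tbsp
butter: (1 cup + 7 tbsp = 1.4375 cup) × 7/6 × 227 g/cup ≈ 381 g

tomato paste: 45 g; white rice: 8 tbsp; basmati rice: 12 tbsp; butter: 381 g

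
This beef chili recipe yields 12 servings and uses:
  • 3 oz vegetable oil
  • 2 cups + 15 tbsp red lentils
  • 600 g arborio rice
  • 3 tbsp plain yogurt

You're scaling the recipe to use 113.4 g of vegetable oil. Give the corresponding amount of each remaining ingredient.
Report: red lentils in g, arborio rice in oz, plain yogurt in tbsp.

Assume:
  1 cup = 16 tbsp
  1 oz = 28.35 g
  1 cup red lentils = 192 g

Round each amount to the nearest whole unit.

red lentils: 752 g; arborio rice: 28 oz; plain yogurt: 4 tbsp

The original recipe has 85.05 g of vegetable oil, so the scaling factor is 113.4 ÷ 85.05 = 4/3.
red lentils: (2 cup + 15 tbsp = 2.9375 cup) × 4/3 × 192 g/cup = 752 g
arborio rice: 600 g × 4/3 ÷ 28.35 g/oz ≈ 28 oz
plain yogurt: 3 tbsp × 4/3 = 4 tbsp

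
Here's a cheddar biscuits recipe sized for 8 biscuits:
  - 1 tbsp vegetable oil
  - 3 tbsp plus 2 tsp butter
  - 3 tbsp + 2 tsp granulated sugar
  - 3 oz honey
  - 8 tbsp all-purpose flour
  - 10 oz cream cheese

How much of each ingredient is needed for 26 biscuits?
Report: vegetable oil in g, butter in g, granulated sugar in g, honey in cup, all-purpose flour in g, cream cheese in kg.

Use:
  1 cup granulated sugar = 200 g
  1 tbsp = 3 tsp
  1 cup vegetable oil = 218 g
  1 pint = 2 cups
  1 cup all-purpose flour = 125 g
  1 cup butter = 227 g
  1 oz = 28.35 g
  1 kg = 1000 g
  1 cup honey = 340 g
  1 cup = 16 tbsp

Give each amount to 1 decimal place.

vegetable oil: 44.3 g; butter: 169.1 g; granulated sugar: 149.0 g; honey: 0.8 cup; all-purpose flour: 203.1 g; cream cheese: 0.9 kg

Scaling factor: 26/8 = 13/4 = 3.25.
vegetable oil: 1 tbsp × 13/4 ÷ 16 tbsp/cup × 218 g/cup ≈ 44.3 g
butter: (3 tbsp + 2 tsp = 11/3 tbsp) × 13/4 ÷ 16 tbsp/cup × 227 g/cup ≈ 169.1 g
granulated sugar: (3 tbsp + 2 tsp = 11/3 tbsp) × 13/4 ÷ 16 tbsp/cup × 200 g/cup ≈ 149.0 g
honey: 3 oz × 13/4 × 28.35 g/oz ÷ 340 g/cup ≈ 0.8 cup
all-purpose flour: 8 tbsp × 13/4 ÷ 16 tbsp/cup × 125 g/cup ≈ 203.1 g
cream cheese: 10 oz × 13/4 × 28.35 g/oz ÷ 1000 g/kg ≈ 0.9 kg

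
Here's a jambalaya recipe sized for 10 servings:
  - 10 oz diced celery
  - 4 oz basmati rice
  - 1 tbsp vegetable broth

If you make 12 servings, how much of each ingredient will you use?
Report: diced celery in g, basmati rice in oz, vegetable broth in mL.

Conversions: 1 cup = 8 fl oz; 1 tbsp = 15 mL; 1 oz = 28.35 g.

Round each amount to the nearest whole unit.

Scaling factor: 12/10 = 6/5 = 1.2.
diced celery: 10 oz × 6/5 × 28.35 g/oz ≈ 340 g
basmati rice: 4 oz × 6/5 ≈ 5 oz
vegetable broth: 1 tbsp × 6/5 × 15 mL/tbsp = 18 mL

diced celery: 340 g; basmati rice: 5 oz; vegetable broth: 18 mL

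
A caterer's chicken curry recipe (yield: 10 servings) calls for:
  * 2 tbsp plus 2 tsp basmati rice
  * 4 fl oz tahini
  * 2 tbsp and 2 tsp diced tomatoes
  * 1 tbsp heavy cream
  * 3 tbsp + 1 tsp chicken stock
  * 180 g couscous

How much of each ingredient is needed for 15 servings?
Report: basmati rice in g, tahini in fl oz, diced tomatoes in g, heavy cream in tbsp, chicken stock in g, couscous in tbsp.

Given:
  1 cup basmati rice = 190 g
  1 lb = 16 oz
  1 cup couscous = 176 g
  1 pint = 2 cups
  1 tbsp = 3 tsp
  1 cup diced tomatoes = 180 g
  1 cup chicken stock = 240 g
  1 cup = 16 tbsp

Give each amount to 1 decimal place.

Scaling factor: 15/10 = 3/2 = 1.5.
basmati rice: (2 tbsp + 2 tsp = 8/3 tbsp) × 3/2 ÷ 16 tbsp/cup × 190 g/cup = 47.5 g
tahini: 4 fl oz × 3/2 = 6.0 fl oz
diced tomatoes: (2 tbsp + 2 tsp = 8/3 tbsp) × 3/2 ÷ 16 tbsp/cup × 180 g/cup = 45.0 g
heavy cream: 1 tbsp × 3/2 = 1.5 tbsp
chicken stock: (3 tbsp + 1 tsp = 10/3 tbsp) × 3/2 ÷ 16 tbsp/cup × 240 g/cup = 75.0 g
couscous: 180 g × 3/2 ÷ 176 g/cup × 16 tbsp/cup ≈ 24.5 tbsp

basmati rice: 47.5 g; tahini: 6.0 fl oz; diced tomatoes: 45.0 g; heavy cream: 1.5 tbsp; chicken stock: 75.0 g; couscous: 24.5 tbsp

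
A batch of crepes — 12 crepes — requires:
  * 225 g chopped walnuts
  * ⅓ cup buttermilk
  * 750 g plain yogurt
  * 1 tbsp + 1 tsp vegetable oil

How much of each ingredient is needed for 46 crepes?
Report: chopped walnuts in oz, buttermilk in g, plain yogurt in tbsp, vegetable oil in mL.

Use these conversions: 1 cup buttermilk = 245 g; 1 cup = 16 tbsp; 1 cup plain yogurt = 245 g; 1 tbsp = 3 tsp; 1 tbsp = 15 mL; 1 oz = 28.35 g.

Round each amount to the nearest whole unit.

chopped walnuts: 30 oz; buttermilk: 313 g; plain yogurt: 188 tbsp; vegetable oil: 77 mL

Scaling factor: 46/12 = 23/6.
chopped walnuts: 225 g × 23/6 ÷ 28.35 g/oz ≈ 30 oz
buttermilk: 1/3 cup × 23/6 × 245 g/cup ≈ 313 g
plain yogurt: 750 g × 23/6 ÷ 245 g/cup × 16 tbsp/cup ≈ 188 tbsp
vegetable oil: (1 tbsp + 1 tsp = 4/3 tbsp) × 23/6 × 15 mL/tbsp ≈ 77 mL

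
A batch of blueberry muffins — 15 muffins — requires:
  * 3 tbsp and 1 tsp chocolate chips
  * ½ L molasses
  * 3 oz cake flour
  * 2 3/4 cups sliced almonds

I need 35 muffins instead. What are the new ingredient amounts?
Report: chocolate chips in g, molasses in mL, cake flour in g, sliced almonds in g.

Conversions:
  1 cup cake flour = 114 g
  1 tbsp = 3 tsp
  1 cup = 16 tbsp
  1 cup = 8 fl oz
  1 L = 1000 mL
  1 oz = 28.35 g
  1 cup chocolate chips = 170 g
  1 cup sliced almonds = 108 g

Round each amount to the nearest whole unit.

chocolate chips: 83 g; molasses: 1167 mL; cake flour: 198 g; sliced almonds: 693 g

Scaling factor: 35/15 = 7/3.
chocolate chips: (3 tbsp + 1 tsp = 10/3 tbsp) × 7/3 ÷ 16 tbsp/cup × 170 g/cup ≈ 83 g
molasses: 0.5 L × 7/3 × 1000 mL/L ≈ 1167 mL
cake flour: 3 oz × 7/3 × 28.35 g/oz ≈ 198 g
sliced almonds: 2.75 cup × 7/3 × 108 g/cup = 693 g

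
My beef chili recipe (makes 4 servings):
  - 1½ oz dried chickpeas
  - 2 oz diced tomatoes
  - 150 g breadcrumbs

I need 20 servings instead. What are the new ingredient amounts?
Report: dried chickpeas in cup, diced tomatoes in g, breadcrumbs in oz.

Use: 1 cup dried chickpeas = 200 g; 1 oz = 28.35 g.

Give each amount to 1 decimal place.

dried chickpeas: 1.1 cup; diced tomatoes: 283.5 g; breadcrumbs: 26.5 oz

Scaling factor: 20/4 = 5.
dried chickpeas: 1.5 oz × 5 × 28.35 g/oz ÷ 200 g/cup ≈ 1.1 cup
diced tomatoes: 2 oz × 5 × 28.35 g/oz = 283.5 g
breadcrumbs: 150 g × 5 ÷ 28.35 g/oz ≈ 26.5 oz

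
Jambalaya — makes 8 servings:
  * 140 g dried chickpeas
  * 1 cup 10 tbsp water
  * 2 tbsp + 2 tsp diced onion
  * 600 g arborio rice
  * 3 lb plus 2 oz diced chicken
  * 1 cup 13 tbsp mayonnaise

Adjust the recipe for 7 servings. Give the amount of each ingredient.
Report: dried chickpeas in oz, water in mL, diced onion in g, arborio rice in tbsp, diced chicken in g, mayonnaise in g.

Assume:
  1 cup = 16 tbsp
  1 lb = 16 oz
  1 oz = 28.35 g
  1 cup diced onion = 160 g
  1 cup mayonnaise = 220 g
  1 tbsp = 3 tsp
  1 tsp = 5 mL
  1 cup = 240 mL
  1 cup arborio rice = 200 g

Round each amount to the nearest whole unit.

Scaling factor: 7/8 = 0.875.
dried chickpeas: 140 g × 7/8 ÷ 28.35 g/oz ≈ 4 oz
water: (1 cup + 10 tbsp = 1.625 cup) × 7/8 × 240 mL/cup ≈ 341 mL
diced onion: (2 tbsp + 2 tsp = 8/3 tbsp) × 7/8 ÷ 16 tbsp/cup × 160 g/cup ≈ 23 g
arborio rice: 600 g × 7/8 ÷ 200 g/cup × 16 tbsp/cup = 42 tbsp
diced chicken: (3 lb + 2 oz = 3.125 lb) × 7/8 × 16 oz/lb × 28.35 g/oz ≈ 1240 g
mayonnaise: (1 cup + 13 tbsp = 1.8125 cup) × 7/8 × 220 g/cup ≈ 349 g

dried chickpeas: 4 oz; water: 341 mL; diced onion: 23 g; arborio rice: 42 tbsp; diced chicken: 1240 g; mayonnaise: 349 g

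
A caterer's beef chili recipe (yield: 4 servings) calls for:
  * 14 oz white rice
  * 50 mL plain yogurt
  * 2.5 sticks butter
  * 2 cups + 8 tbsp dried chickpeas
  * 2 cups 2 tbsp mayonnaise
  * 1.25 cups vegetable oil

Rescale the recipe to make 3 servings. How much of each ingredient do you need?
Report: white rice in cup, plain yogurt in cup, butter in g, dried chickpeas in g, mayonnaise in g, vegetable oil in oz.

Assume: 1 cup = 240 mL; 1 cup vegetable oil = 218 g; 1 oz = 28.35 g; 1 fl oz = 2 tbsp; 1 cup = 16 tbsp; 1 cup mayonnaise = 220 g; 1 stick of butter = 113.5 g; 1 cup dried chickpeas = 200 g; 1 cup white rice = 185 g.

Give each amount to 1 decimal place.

white rice: 1.6 cup; plain yogurt: 0.2 cup; butter: 212.8 g; dried chickpeas: 375.0 g; mayonnaise: 350.6 g; vegetable oil: 7.2 oz

Scaling factor: 3/4 = 0.75.
white rice: 14 oz × 3/4 × 28.35 g/oz ÷ 185 g/cup ≈ 1.6 cup
plain yogurt: 50 mL × 3/4 ÷ 240 mL/cup ≈ 0.2 cup
butter: 2.5 stick × 3/4 × 113.5 g/stick ≈ 212.8 g
dried chickpeas: (2 cup + 8 tbsp = 2.5 cup) × 3/4 × 200 g/cup = 375.0 g
mayonnaise: (2 cup + 2 tbsp = 2.125 cup) × 3/4 × 220 g/cup ≈ 350.6 g
vegetable oil: 1.25 cup × 3/4 × 218 g/cup ÷ 28.35 g/oz ≈ 7.2 oz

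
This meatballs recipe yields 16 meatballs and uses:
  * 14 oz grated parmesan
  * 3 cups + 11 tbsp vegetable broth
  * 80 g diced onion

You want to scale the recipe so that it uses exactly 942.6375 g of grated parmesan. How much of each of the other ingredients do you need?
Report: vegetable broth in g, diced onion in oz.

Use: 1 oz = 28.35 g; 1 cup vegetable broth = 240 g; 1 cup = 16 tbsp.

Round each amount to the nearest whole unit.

vegetable broth: 2102 g; diced onion: 7 oz

The original recipe has 396.9 g of grated parmesan, so the scaling factor is 942.6375 ÷ 396.9 = 19/8 = 2.375.
vegetable broth: (3 cup + 11 tbsp = 3.6875 cup) × 19/8 × 240 g/cup ≈ 2102 g
diced onion: 80 g × 19/8 ÷ 28.35 g/oz ≈ 7 oz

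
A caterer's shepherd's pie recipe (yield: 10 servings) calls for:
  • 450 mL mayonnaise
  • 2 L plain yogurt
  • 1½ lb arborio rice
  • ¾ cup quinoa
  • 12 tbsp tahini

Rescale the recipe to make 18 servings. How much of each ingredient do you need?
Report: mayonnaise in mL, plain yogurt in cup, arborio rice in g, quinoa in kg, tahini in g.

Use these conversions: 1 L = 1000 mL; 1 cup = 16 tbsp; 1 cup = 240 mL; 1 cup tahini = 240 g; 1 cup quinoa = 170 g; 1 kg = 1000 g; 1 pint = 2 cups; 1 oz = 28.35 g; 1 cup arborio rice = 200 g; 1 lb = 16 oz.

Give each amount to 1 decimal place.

Scaling factor: 18/10 = 9/5 = 1.8.
mayonnaise: 450 mL × 9/5 = 810.0 mL
plain yogurt: 2 L × 9/5 × 1000 mL/L ÷ 240 mL/cup = 15.0 cup
arborio rice: 1.5 lb × 9/5 × 16 oz/lb × 28.35 g/oz ≈ 1224.7 g
quinoa: 0.75 cup × 9/5 × 170 g/cup ÷ 1000 g/kg ≈ 0.2 kg
tahini: 12 tbsp × 9/5 ÷ 16 tbsp/cup × 240 g/cup = 324.0 g

mayonnaise: 810.0 mL; plain yogurt: 15.0 cup; arborio rice: 1224.7 g; quinoa: 0.2 kg; tahini: 324.0 g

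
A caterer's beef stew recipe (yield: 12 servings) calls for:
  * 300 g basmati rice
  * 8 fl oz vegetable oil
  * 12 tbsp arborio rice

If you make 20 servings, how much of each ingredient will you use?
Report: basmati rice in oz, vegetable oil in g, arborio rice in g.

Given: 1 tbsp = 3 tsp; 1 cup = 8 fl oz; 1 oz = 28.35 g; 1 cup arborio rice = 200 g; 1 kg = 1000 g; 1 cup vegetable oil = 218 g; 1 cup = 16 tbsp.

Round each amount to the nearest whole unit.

Scaling factor: 20/12 = 5/3.
basmati rice: 300 g × 5/3 ÷ 28.35 g/oz ≈ 18 oz
vegetable oil: 8 fl oz × 5/3 ÷ 8 fl oz/cup × 218 g/cup ≈ 363 g
arborio rice: 12 tbsp × 5/3 ÷ 16 tbsp/cup × 200 g/cup = 250 g

basmati rice: 18 oz; vegetable oil: 363 g; arborio rice: 250 g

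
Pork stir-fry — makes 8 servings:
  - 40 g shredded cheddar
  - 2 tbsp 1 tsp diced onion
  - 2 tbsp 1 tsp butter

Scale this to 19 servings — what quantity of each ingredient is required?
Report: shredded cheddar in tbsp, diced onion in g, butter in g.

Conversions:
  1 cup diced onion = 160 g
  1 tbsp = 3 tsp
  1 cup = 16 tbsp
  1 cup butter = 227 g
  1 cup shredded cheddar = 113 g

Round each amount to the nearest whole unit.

shredded cheddar: 13 tbsp; diced onion: 55 g; butter: 79 g

Scaling factor: 19/8 = 2.375.
shredded cheddar: 40 g × 19/8 ÷ 113 g/cup × 16 tbsp/cup ≈ 13 tbsp
diced onion: (2 tbsp + 1 tsp = 7/3 tbsp) × 19/8 ÷ 16 tbsp/cup × 160 g/cup ≈ 55 g
butter: (2 tbsp + 1 tsp = 7/3 tbsp) × 19/8 ÷ 16 tbsp/cup × 227 g/cup ≈ 79 g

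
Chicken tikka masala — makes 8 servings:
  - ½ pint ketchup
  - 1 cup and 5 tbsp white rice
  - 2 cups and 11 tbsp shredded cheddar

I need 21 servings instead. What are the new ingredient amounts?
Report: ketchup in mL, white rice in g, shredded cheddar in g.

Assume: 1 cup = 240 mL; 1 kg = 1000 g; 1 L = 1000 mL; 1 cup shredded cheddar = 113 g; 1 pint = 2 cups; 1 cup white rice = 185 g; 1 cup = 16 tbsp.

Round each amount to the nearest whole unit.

Scaling factor: 21/8 = 2.625.
ketchup: 0.5 pint × 21/8 × 2 cup/pint × 240 mL/cup = 630 mL
white rice: (1 cup + 5 tbsp = 1.3125 cup) × 21/8 × 185 g/cup ≈ 637 g
shredded cheddar: (2 cup + 11 tbsp = 2.6875 cup) × 21/8 × 113 g/cup ≈ 797 g

ketchup: 630 mL; white rice: 637 g; shredded cheddar: 797 g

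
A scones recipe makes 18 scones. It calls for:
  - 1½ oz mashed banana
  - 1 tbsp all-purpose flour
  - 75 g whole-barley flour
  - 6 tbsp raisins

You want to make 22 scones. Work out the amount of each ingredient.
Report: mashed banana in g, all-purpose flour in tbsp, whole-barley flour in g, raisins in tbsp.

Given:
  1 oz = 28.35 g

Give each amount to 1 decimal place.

Scaling factor: 22/18 = 11/9.
mashed banana: 1.5 oz × 11/9 × 28.35 g/oz ≈ 52.0 g
all-purpose flour: 1 tbsp × 11/9 ≈ 1.2 tbsp
whole-barley flour: 75 g × 11/9 ≈ 91.7 g
raisins: 6 tbsp × 11/9 ≈ 7.3 tbsp

mashed banana: 52.0 g; all-purpose flour: 1.2 tbsp; whole-barley flour: 91.7 g; raisins: 7.3 tbsp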